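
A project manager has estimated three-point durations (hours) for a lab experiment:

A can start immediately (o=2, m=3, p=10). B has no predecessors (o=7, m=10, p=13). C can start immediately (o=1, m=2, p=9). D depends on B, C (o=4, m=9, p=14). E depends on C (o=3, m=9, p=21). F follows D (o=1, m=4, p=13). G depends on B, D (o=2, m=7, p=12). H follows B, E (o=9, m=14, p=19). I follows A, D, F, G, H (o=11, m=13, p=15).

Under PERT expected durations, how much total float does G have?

te_A = (2 + 4·3 + 10)/6 = 24/6 = 4
te_B = (7 + 4·10 + 13)/6 = 60/6 = 10
te_C = (1 + 4·2 + 9)/6 = 18/6 = 3
te_D = (4 + 4·9 + 14)/6 = 54/6 = 9
te_E = (3 + 4·9 + 21)/6 = 60/6 = 10
te_F = (1 + 4·4 + 13)/6 = 30/6 = 5
te_G = (2 + 4·7 + 12)/6 = 42/6 = 7
te_H = (9 + 4·14 + 19)/6 = 84/6 = 14
te_I = (11 + 4·13 + 15)/6 = 78/6 = 13

Forward pass:
ES_A = 0; EF_A = 4
ES_B = 0; EF_B = 10
ES_C = 0; EF_C = 3
ES_D = max(EF_B=10, EF_C=3) = 10; EF_D = 10+9 = 19
ES_E = 3; EF_E = 3+10 = 13
ES_F = 19; EF_F = 19+5 = 24
ES_G = max(EF_B=10, EF_D=19) = 19; EF_G = 19+7 = 26
ES_H = max(EF_B=10, EF_E=13) = 13; EF_H = 13+14 = 27
ES_I = max(EF_A=4, EF_D=19, EF_F=24, EF_G=26, EF_H=27) = 27; EF_I = 27+13 = 40
Expected project duration μ = 40 hours. Critical path: C → E → H → I.

Backward pass:
LF_I = 40; LS_I = 40−13 = 27
LF_H = LS_I = 27; LS_H = 27−14 = 13
LF_G = LS_I = 27; LS_G = 27−7 = 20
LF_F = LS_I = 27; LS_F = 27−5 = 22
LF_E = LS_H = 13; LS_E = 13−10 = 3
LF_D = min(LS_F=22, LS_G=20, LS_I=27) = 20; LS_D = 20−9 = 11
LF_C = min(LS_D=11, LS_E=3) = 3; LS_C = 3−3 = 0
LF_B = min(LS_D=11, LS_G=20, LS_H=13) = 11; LS_B = 11−10 = 1
LF_A = LS_I = 27; LS_A = 27−4 = 23
Slack_G = LS_G − ES_G = 20 − 19 = 1

1 hours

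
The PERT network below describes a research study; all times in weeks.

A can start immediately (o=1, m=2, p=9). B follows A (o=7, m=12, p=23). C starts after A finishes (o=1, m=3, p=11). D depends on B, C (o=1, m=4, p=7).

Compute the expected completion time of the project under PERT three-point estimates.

20 weeks

te_A = (1 + 4·2 + 9)/6 = 18/6 = 3
te_B = (7 + 4·12 + 23)/6 = 78/6 = 13
te_C = (1 + 4·3 + 11)/6 = 24/6 = 4
te_D = (1 + 4·4 + 7)/6 = 24/6 = 4

Forward pass:
ES_A = 0; EF_A = 3
ES_B = 3; EF_B = 3+13 = 16
ES_C = 3; EF_C = 3+4 = 7
ES_D = max(EF_B=16, EF_C=7) = 16; EF_D = 16+4 = 20
Expected project duration μ = 20 weeks. Critical path: A → B → D.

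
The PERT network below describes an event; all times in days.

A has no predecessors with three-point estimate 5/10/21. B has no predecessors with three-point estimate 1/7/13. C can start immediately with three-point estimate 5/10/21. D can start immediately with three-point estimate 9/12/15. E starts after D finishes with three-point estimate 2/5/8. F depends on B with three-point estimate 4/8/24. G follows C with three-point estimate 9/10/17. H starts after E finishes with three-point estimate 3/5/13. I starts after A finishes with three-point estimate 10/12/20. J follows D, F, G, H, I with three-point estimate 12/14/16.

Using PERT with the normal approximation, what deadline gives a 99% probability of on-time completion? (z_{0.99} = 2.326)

te_A = (5 + 4·10 + 21)/6 = 66/6 = 11; σ²_A = ((21−5)/6)² = 7.111
te_B = (1 + 4·7 + 13)/6 = 42/6 = 7; σ²_B = ((13−1)/6)² = 4.000
te_C = (5 + 4·10 + 21)/6 = 66/6 = 11; σ²_C = ((21−5)/6)² = 7.111
te_D = (9 + 4·12 + 15)/6 = 72/6 = 12; σ²_D = ((15−9)/6)² = 1.000
te_E = (2 + 4·5 + 8)/6 = 30/6 = 5; σ²_E = ((8−2)/6)² = 1.000
te_F = (4 + 4·8 + 24)/6 = 60/6 = 10; σ²_F = ((24−4)/6)² = 11.111
te_G = (9 + 4·10 + 17)/6 = 66/6 = 11; σ²_G = ((17−9)/6)² = 1.778
te_H = (3 + 4·5 + 13)/6 = 36/6 = 6; σ²_H = ((13−3)/6)² = 2.778
te_I = (10 + 4·12 + 20)/6 = 78/6 = 13; σ²_I = ((20−10)/6)² = 2.778
te_J = (12 + 4·14 + 16)/6 = 84/6 = 14; σ²_J = ((16−12)/6)² = 0.444

Forward pass:
ES_A = 0; EF_A = 11
ES_B = 0; EF_B = 7
ES_C = 0; EF_C = 11
ES_D = 0; EF_D = 12
ES_E = 12; EF_E = 12+5 = 17
ES_F = 7; EF_F = 7+10 = 17
ES_G = 11; EF_G = 11+11 = 22
ES_H = 17; EF_H = 17+6 = 23
ES_I = 11; EF_I = 11+13 = 24
ES_J = max(EF_D=12, EF_F=17, EF_G=22, EF_H=23, EF_I=24) = 24; EF_J = 24+14 = 38
Expected project duration μ = 38 days. Critical path: A → I → J.

Variance along critical path = 7.111 + 2.778 + 0.444 = 10.333; σ = 3.215 days.
D = μ + z·σ = 38 + 2.326·3.215 = 45.5 days

45.5 days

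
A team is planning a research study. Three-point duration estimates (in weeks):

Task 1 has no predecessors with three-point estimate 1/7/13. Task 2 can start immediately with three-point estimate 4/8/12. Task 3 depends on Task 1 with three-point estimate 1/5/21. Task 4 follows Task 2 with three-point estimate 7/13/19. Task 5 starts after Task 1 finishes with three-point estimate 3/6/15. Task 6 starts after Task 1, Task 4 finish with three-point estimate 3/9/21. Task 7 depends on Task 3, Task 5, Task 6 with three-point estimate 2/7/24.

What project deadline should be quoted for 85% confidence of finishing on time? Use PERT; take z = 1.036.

te_Task 1 = (1 + 4·7 + 13)/6 = 42/6 = 7; σ²_Task 1 = ((13−1)/6)² = 4.000
te_Task 2 = (4 + 4·8 + 12)/6 = 48/6 = 8; σ²_Task 2 = ((12−4)/6)² = 1.778
te_Task 3 = (1 + 4·5 + 21)/6 = 42/6 = 7; σ²_Task 3 = ((21−1)/6)² = 11.111
te_Task 4 = (7 + 4·13 + 19)/6 = 78/6 = 13; σ²_Task 4 = ((19−7)/6)² = 4.000
te_Task 5 = (3 + 4·6 + 15)/6 = 42/6 = 7; σ²_Task 5 = ((15−3)/6)² = 4.000
te_Task 6 = (3 + 4·9 + 21)/6 = 60/6 = 10; σ²_Task 6 = ((21−3)/6)² = 9.000
te_Task 7 = (2 + 4·7 + 24)/6 = 54/6 = 9; σ²_Task 7 = ((24−2)/6)² = 13.444

Forward pass:
ES_Task 1 = 0; EF_Task 1 = 7
ES_Task 2 = 0; EF_Task 2 = 8
ES_Task 3 = 7; EF_Task 3 = 7+7 = 14
ES_Task 4 = 8; EF_Task 4 = 8+13 = 21
ES_Task 5 = 7; EF_Task 5 = 7+7 = 14
ES_Task 6 = max(EF_Task 1=7, EF_Task 4=21) = 21; EF_Task 6 = 21+10 = 31
ES_Task 7 = max(EF_Task 3=14, EF_Task 5=14, EF_Task 6=31) = 31; EF_Task 7 = 31+9 = 40
Expected project duration μ = 40 weeks. Critical path: Task 2 → Task 4 → Task 6 → Task 7.

Variance along critical path = 1.778 + 4.000 + 9.000 + 13.444 = 28.222; σ = 5.312 weeks.
D = μ + z·σ = 40 + 1.036·5.312 = 45.5 weeks

45.5 weeks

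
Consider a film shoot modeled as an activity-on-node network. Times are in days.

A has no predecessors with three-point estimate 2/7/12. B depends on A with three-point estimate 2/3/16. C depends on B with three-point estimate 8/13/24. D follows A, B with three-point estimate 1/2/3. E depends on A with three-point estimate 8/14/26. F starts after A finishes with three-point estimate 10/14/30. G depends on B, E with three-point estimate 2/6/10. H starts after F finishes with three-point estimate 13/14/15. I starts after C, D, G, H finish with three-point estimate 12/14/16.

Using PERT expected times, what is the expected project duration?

te_A = (2 + 4·7 + 12)/6 = 42/6 = 7
te_B = (2 + 4·3 + 16)/6 = 30/6 = 5
te_C = (8 + 4·13 + 24)/6 = 84/6 = 14
te_D = (1 + 4·2 + 3)/6 = 12/6 = 2
te_E = (8 + 4·14 + 26)/6 = 90/6 = 15
te_F = (10 + 4·14 + 30)/6 = 96/6 = 16
te_G = (2 + 4·6 + 10)/6 = 36/6 = 6
te_H = (13 + 4·14 + 15)/6 = 84/6 = 14
te_I = (12 + 4·14 + 16)/6 = 84/6 = 14

Forward pass:
ES_A = 0; EF_A = 7
ES_B = 7; EF_B = 7+5 = 12
ES_C = 12; EF_C = 12+14 = 26
ES_D = max(EF_A=7, EF_B=12) = 12; EF_D = 12+2 = 14
ES_E = 7; EF_E = 7+15 = 22
ES_F = 7; EF_F = 7+16 = 23
ES_G = max(EF_B=12, EF_E=22) = 22; EF_G = 22+6 = 28
ES_H = 23; EF_H = 23+14 = 37
ES_I = max(EF_C=26, EF_D=14, EF_G=28, EF_H=37) = 37; EF_I = 37+14 = 51
Expected project duration μ = 51 days. Critical path: A → F → H → I.

51 days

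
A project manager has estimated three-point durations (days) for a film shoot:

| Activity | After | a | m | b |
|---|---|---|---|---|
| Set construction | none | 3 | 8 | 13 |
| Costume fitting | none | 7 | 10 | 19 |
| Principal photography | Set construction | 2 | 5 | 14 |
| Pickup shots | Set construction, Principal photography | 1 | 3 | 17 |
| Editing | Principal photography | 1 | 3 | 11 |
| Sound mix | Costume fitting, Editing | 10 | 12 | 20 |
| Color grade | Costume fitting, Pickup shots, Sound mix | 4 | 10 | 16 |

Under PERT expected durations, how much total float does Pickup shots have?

12 days

te_Set construction = (3 + 4·8 + 13)/6 = 48/6 = 8
te_Costume fitting = (7 + 4·10 + 19)/6 = 66/6 = 11
te_Principal photography = (2 + 4·5 + 14)/6 = 36/6 = 6
te_Pickup shots = (1 + 4·3 + 17)/6 = 30/6 = 5
te_Editing = (1 + 4·3 + 11)/6 = 24/6 = 4
te_Sound mix = (10 + 4·12 + 20)/6 = 78/6 = 13
te_Color grade = (4 + 4·10 + 16)/6 = 60/6 = 10

Forward pass:
ES_Set construction = 0; EF_Set construction = 8
ES_Costume fitting = 0; EF_Costume fitting = 11
ES_Principal photography = 8; EF_Principal photography = 8+6 = 14
ES_Pickup shots = max(EF_Set construction=8, EF_Principal photography=14) = 14; EF_Pickup shots = 14+5 = 19
ES_Editing = 14; EF_Editing = 14+4 = 18
ES_Sound mix = max(EF_Costume fitting=11, EF_Editing=18) = 18; EF_Sound mix = 18+13 = 31
ES_Color grade = max(EF_Costume fitting=11, EF_Pickup shots=19, EF_Sound mix=31) = 31; EF_Color grade = 31+10 = 41
Expected project duration μ = 41 days. Critical path: Set construction → Principal photography → Editing → Sound mix → Color grade.

Backward pass:
LF_Color grade = 41; LS_Color grade = 41−10 = 31
LF_Sound mix = LS_Color grade = 31; LS_Sound mix = 31−13 = 18
LF_Editing = LS_Sound mix = 18; LS_Editing = 18−4 = 14
LF_Pickup shots = LS_Color grade = 31; LS_Pickup shots = 31−5 = 26
LF_Principal photography = min(LS_Pickup shots=26, LS_Editing=14) = 14; LS_Principal photography = 14−6 = 8
LF_Costume fitting = min(LS_Sound mix=18, LS_Color grade=31) = 18; LS_Costume fitting = 18−11 = 7
LF_Set construction = min(LS_Principal photography=8, LS_Pickup shots=26) = 8; LS_Set construction = 8−8 = 0
Slack_Pickup shots = LS_Pickup shots − ES_Pickup shots = 26 − 14 = 12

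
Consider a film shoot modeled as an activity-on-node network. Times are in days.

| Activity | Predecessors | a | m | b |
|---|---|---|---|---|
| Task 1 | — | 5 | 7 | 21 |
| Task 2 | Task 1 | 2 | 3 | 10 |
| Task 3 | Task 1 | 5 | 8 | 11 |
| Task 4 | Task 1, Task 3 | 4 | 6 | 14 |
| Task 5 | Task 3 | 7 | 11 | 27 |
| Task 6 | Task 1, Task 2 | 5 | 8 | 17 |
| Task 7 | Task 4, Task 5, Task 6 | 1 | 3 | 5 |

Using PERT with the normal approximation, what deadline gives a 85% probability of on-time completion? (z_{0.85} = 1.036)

te_Task 1 = (5 + 4·7 + 21)/6 = 54/6 = 9; σ²_Task 1 = ((21−5)/6)² = 7.111
te_Task 2 = (2 + 4·3 + 10)/6 = 24/6 = 4; σ²_Task 2 = ((10−2)/6)² = 1.778
te_Task 3 = (5 + 4·8 + 11)/6 = 48/6 = 8; σ²_Task 3 = ((11−5)/6)² = 1.000
te_Task 4 = (4 + 4·6 + 14)/6 = 42/6 = 7; σ²_Task 4 = ((14−4)/6)² = 2.778
te_Task 5 = (7 + 4·11 + 27)/6 = 78/6 = 13; σ²_Task 5 = ((27−7)/6)² = 11.111
te_Task 6 = (5 + 4·8 + 17)/6 = 54/6 = 9; σ²_Task 6 = ((17−5)/6)² = 4.000
te_Task 7 = (1 + 4·3 + 5)/6 = 18/6 = 3; σ²_Task 7 = ((5−1)/6)² = 0.444

Forward pass:
ES_Task 1 = 0; EF_Task 1 = 9
ES_Task 2 = 9; EF_Task 2 = 9+4 = 13
ES_Task 3 = 9; EF_Task 3 = 9+8 = 17
ES_Task 4 = max(EF_Task 1=9, EF_Task 3=17) = 17; EF_Task 4 = 17+7 = 24
ES_Task 5 = 17; EF_Task 5 = 17+13 = 30
ES_Task 6 = max(EF_Task 1=9, EF_Task 2=13) = 13; EF_Task 6 = 13+9 = 22
ES_Task 7 = max(EF_Task 4=24, EF_Task 5=30, EF_Task 6=22) = 30; EF_Task 7 = 30+3 = 33
Expected project duration μ = 33 days. Critical path: Task 1 → Task 3 → Task 5 → Task 7.

Variance along critical path = 7.111 + 1.000 + 11.111 + 0.444 = 19.667; σ = 4.435 days.
D = μ + z·σ = 33 + 1.036·4.435 = 37.6 days

37.6 days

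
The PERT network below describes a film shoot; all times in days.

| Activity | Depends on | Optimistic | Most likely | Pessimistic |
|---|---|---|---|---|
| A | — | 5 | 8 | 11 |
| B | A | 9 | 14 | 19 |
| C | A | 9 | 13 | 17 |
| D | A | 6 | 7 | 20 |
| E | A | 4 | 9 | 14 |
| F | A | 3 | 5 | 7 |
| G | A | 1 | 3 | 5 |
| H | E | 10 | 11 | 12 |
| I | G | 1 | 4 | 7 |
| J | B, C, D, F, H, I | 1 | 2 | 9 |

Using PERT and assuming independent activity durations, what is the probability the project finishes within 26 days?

te_A = (5 + 4·8 + 11)/6 = 48/6 = 8; σ²_A = ((11−5)/6)² = 1.000
te_B = (9 + 4·14 + 19)/6 = 84/6 = 14; σ²_B = ((19−9)/6)² = 2.778
te_C = (9 + 4·13 + 17)/6 = 78/6 = 13; σ²_C = ((17−9)/6)² = 1.778
te_D = (6 + 4·7 + 20)/6 = 54/6 = 9; σ²_D = ((20−6)/6)² = 5.444
te_E = (4 + 4·9 + 14)/6 = 54/6 = 9; σ²_E = ((14−4)/6)² = 2.778
te_F = (3 + 4·5 + 7)/6 = 30/6 = 5; σ²_F = ((7−3)/6)² = 0.444
te_G = (1 + 4·3 + 5)/6 = 18/6 = 3; σ²_G = ((5−1)/6)² = 0.444
te_H = (10 + 4·11 + 12)/6 = 66/6 = 11; σ²_H = ((12−10)/6)² = 0.111
te_I = (1 + 4·4 + 7)/6 = 24/6 = 4; σ²_I = ((7−1)/6)² = 1.000
te_J = (1 + 4·2 + 9)/6 = 18/6 = 3; σ²_J = ((9−1)/6)² = 1.778

Forward pass:
ES_A = 0; EF_A = 8
ES_B = 8; EF_B = 8+14 = 22
ES_C = 8; EF_C = 8+13 = 21
ES_D = 8; EF_D = 8+9 = 17
ES_E = 8; EF_E = 8+9 = 17
ES_F = 8; EF_F = 8+5 = 13
ES_G = 8; EF_G = 8+3 = 11
ES_H = 17; EF_H = 17+11 = 28
ES_I = 11; EF_I = 11+4 = 15
ES_J = max(EF_B=22, EF_C=21, EF_D=17, EF_F=13, EF_H=28, EF_I=15) = 28; EF_J = 28+3 = 31
Expected project duration μ = 31 days. Critical path: A → E → H → J.

Variance along critical path = 1.000 + 2.778 + 0.111 + 1.778 = 5.667; σ = √5.667 = 2.380 days.
Z = (26 − 31) / 2.380 = -2.100
P(T ≤ 26) = Φ(-2.100) ≈ 0.018

0.018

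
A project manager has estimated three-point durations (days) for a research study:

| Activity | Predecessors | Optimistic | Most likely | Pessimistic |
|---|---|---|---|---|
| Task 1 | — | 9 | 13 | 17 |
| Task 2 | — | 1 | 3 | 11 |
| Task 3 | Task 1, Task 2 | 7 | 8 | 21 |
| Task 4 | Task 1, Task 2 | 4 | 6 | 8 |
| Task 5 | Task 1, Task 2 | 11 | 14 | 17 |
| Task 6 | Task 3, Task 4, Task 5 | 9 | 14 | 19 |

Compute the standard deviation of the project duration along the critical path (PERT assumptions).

te_Task 1 = (9 + 4·13 + 17)/6 = 78/6 = 13; σ²_Task 1 = ((17−9)/6)² = 1.778
te_Task 2 = (1 + 4·3 + 11)/6 = 24/6 = 4; σ²_Task 2 = ((11−1)/6)² = 2.778
te_Task 3 = (7 + 4·8 + 21)/6 = 60/6 = 10; σ²_Task 3 = ((21−7)/6)² = 5.444
te_Task 4 = (4 + 4·6 + 8)/6 = 36/6 = 6; σ²_Task 4 = ((8−4)/6)² = 0.444
te_Task 5 = (11 + 4·14 + 17)/6 = 84/6 = 14; σ²_Task 5 = ((17−11)/6)² = 1.000
te_Task 6 = (9 + 4·14 + 19)/6 = 84/6 = 14; σ²_Task 6 = ((19−9)/6)² = 2.778

Forward pass:
ES_Task 1 = 0; EF_Task 1 = 13
ES_Task 2 = 0; EF_Task 2 = 4
ES_Task 3 = max(EF_Task 1=13, EF_Task 2=4) = 13; EF_Task 3 = 13+10 = 23
ES_Task 4 = max(EF_Task 1=13, EF_Task 2=4) = 13; EF_Task 4 = 13+6 = 19
ES_Task 5 = max(EF_Task 1=13, EF_Task 2=4) = 13; EF_Task 5 = 13+14 = 27
ES_Task 6 = max(EF_Task 3=23, EF_Task 4=19, EF_Task 5=27) = 27; EF_Task 6 = 27+14 = 41
Expected project duration μ = 41 days. Critical path: Task 1 → Task 5 → Task 6.

Variance along critical path = 1.778 + 1.000 + 2.778 = 5.556
σ = √5.556 = 2.357 days

2.36 days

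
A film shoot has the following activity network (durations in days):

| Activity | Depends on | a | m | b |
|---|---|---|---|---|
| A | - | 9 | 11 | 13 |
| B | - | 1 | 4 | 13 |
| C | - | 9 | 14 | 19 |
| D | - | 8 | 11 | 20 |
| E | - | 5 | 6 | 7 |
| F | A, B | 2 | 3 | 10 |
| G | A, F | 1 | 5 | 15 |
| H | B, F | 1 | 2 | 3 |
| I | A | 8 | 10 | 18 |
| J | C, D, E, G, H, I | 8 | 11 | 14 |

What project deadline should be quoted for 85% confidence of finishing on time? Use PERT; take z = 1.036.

te_A = (9 + 4·11 + 13)/6 = 66/6 = 11; σ²_A = ((13−9)/6)² = 0.444
te_B = (1 + 4·4 + 13)/6 = 30/6 = 5; σ²_B = ((13−1)/6)² = 4.000
te_C = (9 + 4·14 + 19)/6 = 84/6 = 14; σ²_C = ((19−9)/6)² = 2.778
te_D = (8 + 4·11 + 20)/6 = 72/6 = 12; σ²_D = ((20−8)/6)² = 4.000
te_E = (5 + 4·6 + 7)/6 = 36/6 = 6; σ²_E = ((7−5)/6)² = 0.111
te_F = (2 + 4·3 + 10)/6 = 24/6 = 4; σ²_F = ((10−2)/6)² = 1.778
te_G = (1 + 4·5 + 15)/6 = 36/6 = 6; σ²_G = ((15−1)/6)² = 5.444
te_H = (1 + 4·2 + 3)/6 = 12/6 = 2; σ²_H = ((3−1)/6)² = 0.111
te_I = (8 + 4·10 + 18)/6 = 66/6 = 11; σ²_I = ((18−8)/6)² = 2.778
te_J = (8 + 4·11 + 14)/6 = 66/6 = 11; σ²_J = ((14−8)/6)² = 1.000

Forward pass:
ES_A = 0; EF_A = 11
ES_B = 0; EF_B = 5
ES_C = 0; EF_C = 14
ES_D = 0; EF_D = 12
ES_E = 0; EF_E = 6
ES_F = max(EF_A=11, EF_B=5) = 11; EF_F = 11+4 = 15
ES_G = max(EF_A=11, EF_F=15) = 15; EF_G = 15+6 = 21
ES_H = max(EF_B=5, EF_F=15) = 15; EF_H = 15+2 = 17
ES_I = 11; EF_I = 11+11 = 22
ES_J = max(EF_C=14, EF_D=12, EF_E=6, EF_G=21, EF_H=17, EF_I=22) = 22; EF_J = 22+11 = 33
Expected project duration μ = 33 days. Critical path: A → I → J.

Variance along critical path = 0.444 + 2.778 + 1.000 = 4.222; σ = 2.055 days.
D = μ + z·σ = 33 + 1.036·2.055 = 35.1 days

35.1 days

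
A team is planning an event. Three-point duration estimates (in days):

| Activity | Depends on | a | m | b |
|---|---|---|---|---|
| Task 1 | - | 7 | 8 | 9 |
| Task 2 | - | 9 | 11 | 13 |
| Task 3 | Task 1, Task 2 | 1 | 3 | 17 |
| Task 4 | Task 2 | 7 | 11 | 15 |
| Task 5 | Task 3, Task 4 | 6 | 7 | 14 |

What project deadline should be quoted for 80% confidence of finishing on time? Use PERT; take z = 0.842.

31.7 days

te_Task 1 = (7 + 4·8 + 9)/6 = 48/6 = 8; σ²_Task 1 = ((9−7)/6)² = 0.111
te_Task 2 = (9 + 4·11 + 13)/6 = 66/6 = 11; σ²_Task 2 = ((13−9)/6)² = 0.444
te_Task 3 = (1 + 4·3 + 17)/6 = 30/6 = 5; σ²_Task 3 = ((17−1)/6)² = 7.111
te_Task 4 = (7 + 4·11 + 15)/6 = 66/6 = 11; σ²_Task 4 = ((15−7)/6)² = 1.778
te_Task 5 = (6 + 4·7 + 14)/6 = 48/6 = 8; σ²_Task 5 = ((14−6)/6)² = 1.778

Forward pass:
ES_Task 1 = 0; EF_Task 1 = 8
ES_Task 2 = 0; EF_Task 2 = 11
ES_Task 3 = max(EF_Task 1=8, EF_Task 2=11) = 11; EF_Task 3 = 11+5 = 16
ES_Task 4 = 11; EF_Task 4 = 11+11 = 22
ES_Task 5 = max(EF_Task 3=16, EF_Task 4=22) = 22; EF_Task 5 = 22+8 = 30
Expected project duration μ = 30 days. Critical path: Task 2 → Task 4 → Task 5.

Variance along critical path = 0.444 + 1.778 + 1.778 = 4.000; σ = 2.000 days.
D = μ + z·σ = 30 + 0.842·2.000 = 31.7 days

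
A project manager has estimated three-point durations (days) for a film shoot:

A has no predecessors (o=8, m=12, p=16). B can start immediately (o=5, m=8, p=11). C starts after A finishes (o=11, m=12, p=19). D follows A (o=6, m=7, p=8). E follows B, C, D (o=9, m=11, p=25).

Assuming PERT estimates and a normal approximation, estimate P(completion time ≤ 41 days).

0.821

te_A = (8 + 4·12 + 16)/6 = 72/6 = 12; σ²_A = ((16−8)/6)² = 1.778
te_B = (5 + 4·8 + 11)/6 = 48/6 = 8; σ²_B = ((11−5)/6)² = 1.000
te_C = (11 + 4·12 + 19)/6 = 78/6 = 13; σ²_C = ((19−11)/6)² = 1.778
te_D = (6 + 4·7 + 8)/6 = 42/6 = 7; σ²_D = ((8−6)/6)² = 0.111
te_E = (9 + 4·11 + 25)/6 = 78/6 = 13; σ²_E = ((25−9)/6)² = 7.111

Forward pass:
ES_A = 0; EF_A = 12
ES_B = 0; EF_B = 8
ES_C = 12; EF_C = 12+13 = 25
ES_D = 12; EF_D = 12+7 = 19
ES_E = max(EF_B=8, EF_C=25, EF_D=19) = 25; EF_E = 25+13 = 38
Expected project duration μ = 38 days. Critical path: A → C → E.

Variance along critical path = 1.778 + 1.778 + 7.111 = 10.667; σ = √10.667 = 3.266 days.
Z = (41 − 38) / 3.266 = 0.919
P(T ≤ 41) = Φ(0.919) ≈ 0.821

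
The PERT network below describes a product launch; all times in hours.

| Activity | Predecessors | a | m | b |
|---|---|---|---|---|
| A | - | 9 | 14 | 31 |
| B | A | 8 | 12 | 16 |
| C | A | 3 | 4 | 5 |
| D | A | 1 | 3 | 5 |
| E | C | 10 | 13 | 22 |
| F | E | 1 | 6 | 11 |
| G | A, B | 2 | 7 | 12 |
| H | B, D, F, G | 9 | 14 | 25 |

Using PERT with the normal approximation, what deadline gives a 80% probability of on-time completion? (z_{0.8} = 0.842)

te_A = (9 + 4·14 + 31)/6 = 96/6 = 16; σ²_A = ((31−9)/6)² = 13.444
te_B = (8 + 4·12 + 16)/6 = 72/6 = 12; σ²_B = ((16−8)/6)² = 1.778
te_C = (3 + 4·4 + 5)/6 = 24/6 = 4; σ²_C = ((5−3)/6)² = 0.111
te_D = (1 + 4·3 + 5)/6 = 18/6 = 3; σ²_D = ((5−1)/6)² = 0.444
te_E = (10 + 4·13 + 22)/6 = 84/6 = 14; σ²_E = ((22−10)/6)² = 4.000
te_F = (1 + 4·6 + 11)/6 = 36/6 = 6; σ²_F = ((11−1)/6)² = 2.778
te_G = (2 + 4·7 + 12)/6 = 42/6 = 7; σ²_G = ((12−2)/6)² = 2.778
te_H = (9 + 4·14 + 25)/6 = 90/6 = 15; σ²_H = ((25−9)/6)² = 7.111

Forward pass:
ES_A = 0; EF_A = 16
ES_B = 16; EF_B = 16+12 = 28
ES_C = 16; EF_C = 16+4 = 20
ES_D = 16; EF_D = 16+3 = 19
ES_E = 20; EF_E = 20+14 = 34
ES_F = 34; EF_F = 34+6 = 40
ES_G = max(EF_A=16, EF_B=28) = 28; EF_G = 28+7 = 35
ES_H = max(EF_B=28, EF_D=19, EF_F=40, EF_G=35) = 40; EF_H = 40+15 = 55
Expected project duration μ = 55 hours. Critical path: A → C → E → F → H.

Variance along critical path = 13.444 + 0.111 + 4.000 + 2.778 + 7.111 = 27.444; σ = 5.239 hours.
D = μ + z·σ = 55 + 0.842·5.239 = 59.4 hours

59.4 hours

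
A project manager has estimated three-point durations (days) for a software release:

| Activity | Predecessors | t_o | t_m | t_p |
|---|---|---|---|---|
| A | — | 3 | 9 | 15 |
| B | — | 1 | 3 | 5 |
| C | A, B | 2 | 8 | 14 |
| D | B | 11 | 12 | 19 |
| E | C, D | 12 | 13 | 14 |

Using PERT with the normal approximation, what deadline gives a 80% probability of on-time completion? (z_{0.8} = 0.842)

32.4 days

te_A = (3 + 4·9 + 15)/6 = 54/6 = 9; σ²_A = ((15−3)/6)² = 4.000
te_B = (1 + 4·3 + 5)/6 = 18/6 = 3; σ²_B = ((5−1)/6)² = 0.444
te_C = (2 + 4·8 + 14)/6 = 48/6 = 8; σ²_C = ((14−2)/6)² = 4.000
te_D = (11 + 4·12 + 19)/6 = 78/6 = 13; σ²_D = ((19−11)/6)² = 1.778
te_E = (12 + 4·13 + 14)/6 = 78/6 = 13; σ²_E = ((14−12)/6)² = 0.111

Forward pass:
ES_A = 0; EF_A = 9
ES_B = 0; EF_B = 3
ES_C = max(EF_A=9, EF_B=3) = 9; EF_C = 9+8 = 17
ES_D = 3; EF_D = 3+13 = 16
ES_E = max(EF_C=17, EF_D=16) = 17; EF_E = 17+13 = 30
Expected project duration μ = 30 days. Critical path: A → C → E.

Variance along critical path = 4.000 + 4.000 + 0.111 = 8.111; σ = 2.848 days.
D = μ + z·σ = 30 + 0.842·2.848 = 32.4 days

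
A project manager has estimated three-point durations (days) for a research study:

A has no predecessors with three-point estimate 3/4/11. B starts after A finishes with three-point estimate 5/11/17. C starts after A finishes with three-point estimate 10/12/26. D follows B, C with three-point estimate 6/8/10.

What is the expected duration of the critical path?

27 days

te_A = (3 + 4·4 + 11)/6 = 30/6 = 5
te_B = (5 + 4·11 + 17)/6 = 66/6 = 11
te_C = (10 + 4·12 + 26)/6 = 84/6 = 14
te_D = (6 + 4·8 + 10)/6 = 48/6 = 8

Forward pass:
ES_A = 0; EF_A = 5
ES_B = 5; EF_B = 5+11 = 16
ES_C = 5; EF_C = 5+14 = 19
ES_D = max(EF_B=16, EF_C=19) = 19; EF_D = 19+8 = 27
Expected project duration μ = 27 days. Critical path: A → C → D.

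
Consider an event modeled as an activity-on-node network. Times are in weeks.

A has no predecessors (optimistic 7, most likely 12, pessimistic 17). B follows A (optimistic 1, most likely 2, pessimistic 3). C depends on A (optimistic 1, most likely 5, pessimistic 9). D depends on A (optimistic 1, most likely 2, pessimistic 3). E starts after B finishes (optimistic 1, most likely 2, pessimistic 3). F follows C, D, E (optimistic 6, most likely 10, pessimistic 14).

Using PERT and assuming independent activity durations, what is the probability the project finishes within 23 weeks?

te_A = (7 + 4·12 + 17)/6 = 72/6 = 12; σ²_A = ((17−7)/6)² = 2.778
te_B = (1 + 4·2 + 3)/6 = 12/6 = 2; σ²_B = ((3−1)/6)² = 0.111
te_C = (1 + 4·5 + 9)/6 = 30/6 = 5; σ²_C = ((9−1)/6)² = 1.778
te_D = (1 + 4·2 + 3)/6 = 12/6 = 2; σ²_D = ((3−1)/6)² = 0.111
te_E = (1 + 4·2 + 3)/6 = 12/6 = 2; σ²_E = ((3−1)/6)² = 0.111
te_F = (6 + 4·10 + 14)/6 = 60/6 = 10; σ²_F = ((14−6)/6)² = 1.778

Forward pass:
ES_A = 0; EF_A = 12
ES_B = 12; EF_B = 12+2 = 14
ES_C = 12; EF_C = 12+5 = 17
ES_D = 12; EF_D = 12+2 = 14
ES_E = 14; EF_E = 14+2 = 16
ES_F = max(EF_C=17, EF_D=14, EF_E=16) = 17; EF_F = 17+10 = 27
Expected project duration μ = 27 weeks. Critical path: A → C → F.

Variance along critical path = 2.778 + 1.778 + 1.778 = 6.333; σ = √6.333 = 2.517 weeks.
Z = (23 − 27) / 2.517 = -1.589
P(T ≤ 23) = Φ(-1.589) ≈ 0.056

0.056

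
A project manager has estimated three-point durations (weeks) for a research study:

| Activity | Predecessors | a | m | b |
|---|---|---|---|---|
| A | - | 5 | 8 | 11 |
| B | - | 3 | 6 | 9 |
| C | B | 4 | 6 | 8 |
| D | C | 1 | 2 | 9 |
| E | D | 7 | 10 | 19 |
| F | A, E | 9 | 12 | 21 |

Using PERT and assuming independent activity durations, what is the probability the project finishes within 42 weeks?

te_A = (5 + 4·8 + 11)/6 = 48/6 = 8; σ²_A = ((11−5)/6)² = 1.000
te_B = (3 + 4·6 + 9)/6 = 36/6 = 6; σ²_B = ((9−3)/6)² = 1.000
te_C = (4 + 4·6 + 8)/6 = 36/6 = 6; σ²_C = ((8−4)/6)² = 0.444
te_D = (1 + 4·2 + 9)/6 = 18/6 = 3; σ²_D = ((9−1)/6)² = 1.778
te_E = (7 + 4·10 + 19)/6 = 66/6 = 11; σ²_E = ((19−7)/6)² = 4.000
te_F = (9 + 4·12 + 21)/6 = 78/6 = 13; σ²_F = ((21−9)/6)² = 4.000

Forward pass:
ES_A = 0; EF_A = 8
ES_B = 0; EF_B = 6
ES_C = 6; EF_C = 6+6 = 12
ES_D = 12; EF_D = 12+3 = 15
ES_E = 15; EF_E = 15+11 = 26
ES_F = max(EF_A=8, EF_E=26) = 26; EF_F = 26+13 = 39
Expected project duration μ = 39 weeks. Critical path: B → C → D → E → F.

Variance along critical path = 1.000 + 0.444 + 1.778 + 4.000 + 4.000 = 11.222; σ = √11.222 = 3.350 weeks.
Z = (42 − 39) / 3.350 = 0.896
P(T ≤ 42) = Φ(0.896) ≈ 0.815

0.815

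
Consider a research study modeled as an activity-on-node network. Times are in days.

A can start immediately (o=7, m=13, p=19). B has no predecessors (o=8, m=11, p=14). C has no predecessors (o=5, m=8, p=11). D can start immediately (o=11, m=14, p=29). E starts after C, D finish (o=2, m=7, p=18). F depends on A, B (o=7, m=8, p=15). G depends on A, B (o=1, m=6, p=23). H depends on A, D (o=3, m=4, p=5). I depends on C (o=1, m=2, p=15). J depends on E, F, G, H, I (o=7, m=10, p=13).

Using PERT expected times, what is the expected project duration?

34 days

te_A = (7 + 4·13 + 19)/6 = 78/6 = 13
te_B = (8 + 4·11 + 14)/6 = 66/6 = 11
te_C = (5 + 4·8 + 11)/6 = 48/6 = 8
te_D = (11 + 4·14 + 29)/6 = 96/6 = 16
te_E = (2 + 4·7 + 18)/6 = 48/6 = 8
te_F = (7 + 4·8 + 15)/6 = 54/6 = 9
te_G = (1 + 4·6 + 23)/6 = 48/6 = 8
te_H = (3 + 4·4 + 5)/6 = 24/6 = 4
te_I = (1 + 4·2 + 15)/6 = 24/6 = 4
te_J = (7 + 4·10 + 13)/6 = 60/6 = 10

Forward pass:
ES_A = 0; EF_A = 13
ES_B = 0; EF_B = 11
ES_C = 0; EF_C = 8
ES_D = 0; EF_D = 16
ES_E = max(EF_C=8, EF_D=16) = 16; EF_E = 16+8 = 24
ES_F = max(EF_A=13, EF_B=11) = 13; EF_F = 13+9 = 22
ES_G = max(EF_A=13, EF_B=11) = 13; EF_G = 13+8 = 21
ES_H = max(EF_A=13, EF_D=16) = 16; EF_H = 16+4 = 20
ES_I = 8; EF_I = 8+4 = 12
ES_J = max(EF_E=24, EF_F=22, EF_G=21, EF_H=20, EF_I=12) = 24; EF_J = 24+10 = 34
Expected project duration μ = 34 days. Critical path: D → E → J.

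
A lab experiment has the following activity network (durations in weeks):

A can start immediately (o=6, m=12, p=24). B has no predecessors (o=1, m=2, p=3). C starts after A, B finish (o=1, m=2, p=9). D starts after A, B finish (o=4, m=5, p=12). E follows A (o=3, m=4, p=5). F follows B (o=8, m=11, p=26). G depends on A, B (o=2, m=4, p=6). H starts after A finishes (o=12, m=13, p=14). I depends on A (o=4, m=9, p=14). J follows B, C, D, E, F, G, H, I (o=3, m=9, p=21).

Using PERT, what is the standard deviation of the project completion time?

te_A = (6 + 4·12 + 24)/6 = 78/6 = 13; σ²_A = ((24−6)/6)² = 9.000
te_B = (1 + 4·2 + 3)/6 = 12/6 = 2; σ²_B = ((3−1)/6)² = 0.111
te_C = (1 + 4·2 + 9)/6 = 18/6 = 3; σ²_C = ((9−1)/6)² = 1.778
te_D = (4 + 4·5 + 12)/6 = 36/6 = 6; σ²_D = ((12−4)/6)² = 1.778
te_E = (3 + 4·4 + 5)/6 = 24/6 = 4; σ²_E = ((5−3)/6)² = 0.111
te_F = (8 + 4·11 + 26)/6 = 78/6 = 13; σ²_F = ((26−8)/6)² = 9.000
te_G = (2 + 4·4 + 6)/6 = 24/6 = 4; σ²_G = ((6−2)/6)² = 0.444
te_H = (12 + 4·13 + 14)/6 = 78/6 = 13; σ²_H = ((14−12)/6)² = 0.111
te_I = (4 + 4·9 + 14)/6 = 54/6 = 9; σ²_I = ((14−4)/6)² = 2.778
te_J = (3 + 4·9 + 21)/6 = 60/6 = 10; σ²_J = ((21−3)/6)² = 9.000

Forward pass:
ES_A = 0; EF_A = 13
ES_B = 0; EF_B = 2
ES_C = max(EF_A=13, EF_B=2) = 13; EF_C = 13+3 = 16
ES_D = max(EF_A=13, EF_B=2) = 13; EF_D = 13+6 = 19
ES_E = 13; EF_E = 13+4 = 17
ES_F = 2; EF_F = 2+13 = 15
ES_G = max(EF_A=13, EF_B=2) = 13; EF_G = 13+4 = 17
ES_H = 13; EF_H = 13+13 = 26
ES_I = 13; EF_I = 13+9 = 22
ES_J = max(EF_B=2, EF_C=16, EF_D=19, EF_E=17, EF_F=15, EF_G=17, EF_H=26, EF_I=22) = 26; EF_J = 26+10 = 36
Expected project duration μ = 36 weeks. Critical path: A → H → J.

Variance along critical path = 9.000 + 0.111 + 9.000 = 18.111
σ = √18.111 = 4.256 weeks

4.26 weeks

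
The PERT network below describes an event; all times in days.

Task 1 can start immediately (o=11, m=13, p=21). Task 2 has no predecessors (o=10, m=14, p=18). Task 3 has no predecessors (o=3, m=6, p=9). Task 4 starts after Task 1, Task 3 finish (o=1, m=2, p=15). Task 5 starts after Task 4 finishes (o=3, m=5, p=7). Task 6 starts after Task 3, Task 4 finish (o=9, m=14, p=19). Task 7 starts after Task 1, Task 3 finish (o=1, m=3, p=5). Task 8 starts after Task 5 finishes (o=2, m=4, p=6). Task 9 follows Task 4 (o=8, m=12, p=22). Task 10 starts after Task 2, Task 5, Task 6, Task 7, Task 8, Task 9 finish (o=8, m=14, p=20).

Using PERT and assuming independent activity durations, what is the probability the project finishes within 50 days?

te_Task 1 = (11 + 4·13 + 21)/6 = 84/6 = 14; σ²_Task 1 = ((21−11)/6)² = 2.778
te_Task 2 = (10 + 4·14 + 18)/6 = 84/6 = 14; σ²_Task 2 = ((18−10)/6)² = 1.778
te_Task 3 = (3 + 4·6 + 9)/6 = 36/6 = 6; σ²_Task 3 = ((9−3)/6)² = 1.000
te_Task 4 = (1 + 4·2 + 15)/6 = 24/6 = 4; σ²_Task 4 = ((15−1)/6)² = 5.444
te_Task 5 = (3 + 4·5 + 7)/6 = 30/6 = 5; σ²_Task 5 = ((7−3)/6)² = 0.444
te_Task 6 = (9 + 4·14 + 19)/6 = 84/6 = 14; σ²_Task 6 = ((19−9)/6)² = 2.778
te_Task 7 = (1 + 4·3 + 5)/6 = 18/6 = 3; σ²_Task 7 = ((5−1)/6)² = 0.444
te_Task 8 = (2 + 4·4 + 6)/6 = 24/6 = 4; σ²_Task 8 = ((6−2)/6)² = 0.444
te_Task 9 = (8 + 4·12 + 22)/6 = 78/6 = 13; σ²_Task 9 = ((22−8)/6)² = 5.444
te_Task 10 = (8 + 4·14 + 20)/6 = 84/6 = 14; σ²_Task 10 = ((20−8)/6)² = 4.000

Forward pass:
ES_Task 1 = 0; EF_Task 1 = 14
ES_Task 2 = 0; EF_Task 2 = 14
ES_Task 3 = 0; EF_Task 3 = 6
ES_Task 4 = max(EF_Task 1=14, EF_Task 3=6) = 14; EF_Task 4 = 14+4 = 18
ES_Task 5 = 18; EF_Task 5 = 18+5 = 23
ES_Task 6 = max(EF_Task 3=6, EF_Task 4=18) = 18; EF_Task 6 = 18+14 = 32
ES_Task 7 = max(EF_Task 1=14, EF_Task 3=6) = 14; EF_Task 7 = 14+3 = 17
ES_Task 8 = 23; EF_Task 8 = 23+4 = 27
ES_Task 9 = 18; EF_Task 9 = 18+13 = 31
ES_Task 10 = max(EF_Task 2=14, EF_Task 5=23, EF_Task 6=32, EF_Task 7=17, EF_Task 8=27, EF_Task 9=31) = 32; EF_Task 10 = 32+14 = 46
Expected project duration μ = 46 days. Critical path: Task 1 → Task 4 → Task 6 → Task 10.

Variance along critical path = 2.778 + 5.444 + 2.778 + 4.000 = 15.000; σ = √15.000 = 3.873 days.
Z = (50 − 46) / 3.873 = 1.033
P(T ≤ 50) = Φ(1.033) ≈ 0.849

0.849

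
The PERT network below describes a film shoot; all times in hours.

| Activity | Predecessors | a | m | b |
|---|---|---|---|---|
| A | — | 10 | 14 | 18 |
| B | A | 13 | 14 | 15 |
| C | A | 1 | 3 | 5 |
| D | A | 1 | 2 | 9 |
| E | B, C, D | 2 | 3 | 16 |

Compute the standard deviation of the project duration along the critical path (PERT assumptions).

2.71 hours

te_A = (10 + 4·14 + 18)/6 = 84/6 = 14; σ²_A = ((18−10)/6)² = 1.778
te_B = (13 + 4·14 + 15)/6 = 84/6 = 14; σ²_B = ((15−13)/6)² = 0.111
te_C = (1 + 4·3 + 5)/6 = 18/6 = 3; σ²_C = ((5−1)/6)² = 0.444
te_D = (1 + 4·2 + 9)/6 = 18/6 = 3; σ²_D = ((9−1)/6)² = 1.778
te_E = (2 + 4·3 + 16)/6 = 30/6 = 5; σ²_E = ((16−2)/6)² = 5.444

Forward pass:
ES_A = 0; EF_A = 14
ES_B = 14; EF_B = 14+14 = 28
ES_C = 14; EF_C = 14+3 = 17
ES_D = 14; EF_D = 14+3 = 17
ES_E = max(EF_B=28, EF_C=17, EF_D=17) = 28; EF_E = 28+5 = 33
Expected project duration μ = 33 hours. Critical path: A → B → E.

Variance along critical path = 1.778 + 0.111 + 5.444 = 7.333
σ = √7.333 = 2.708 hours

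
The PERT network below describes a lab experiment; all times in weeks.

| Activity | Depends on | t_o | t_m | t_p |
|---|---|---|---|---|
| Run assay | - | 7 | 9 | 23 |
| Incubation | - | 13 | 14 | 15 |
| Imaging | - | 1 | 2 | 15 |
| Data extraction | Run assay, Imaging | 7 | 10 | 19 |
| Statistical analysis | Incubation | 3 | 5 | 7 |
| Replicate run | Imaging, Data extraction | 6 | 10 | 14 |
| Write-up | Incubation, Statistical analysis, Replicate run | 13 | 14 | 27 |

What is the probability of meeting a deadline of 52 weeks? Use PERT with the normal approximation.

te_Run assay = (7 + 4·9 + 23)/6 = 66/6 = 11; σ²_Run assay = ((23−7)/6)² = 7.111
te_Incubation = (13 + 4·14 + 15)/6 = 84/6 = 14; σ²_Incubation = ((15−13)/6)² = 0.111
te_Imaging = (1 + 4·2 + 15)/6 = 24/6 = 4; σ²_Imaging = ((15−1)/6)² = 5.444
te_Data extraction = (7 + 4·10 + 19)/6 = 66/6 = 11; σ²_Data extraction = ((19−7)/6)² = 4.000
te_Statistical analysis = (3 + 4·5 + 7)/6 = 30/6 = 5; σ²_Statistical analysis = ((7−3)/6)² = 0.444
te_Replicate run = (6 + 4·10 + 14)/6 = 60/6 = 10; σ²_Replicate run = ((14−6)/6)² = 1.778
te_Write-up = (13 + 4·14 + 27)/6 = 96/6 = 16; σ²_Write-up = ((27−13)/6)² = 5.444

Forward pass:
ES_Run assay = 0; EF_Run assay = 11
ES_Incubation = 0; EF_Incubation = 14
ES_Imaging = 0; EF_Imaging = 4
ES_Data extraction = max(EF_Run assay=11, EF_Imaging=4) = 11; EF_Data extraction = 11+11 = 22
ES_Statistical analysis = 14; EF_Statistical analysis = 14+5 = 19
ES_Replicate run = max(EF_Imaging=4, EF_Data extraction=22) = 22; EF_Replicate run = 22+10 = 32
ES_Write-up = max(EF_Incubation=14, EF_Statistical analysis=19, EF_Replicate run=32) = 32; EF_Write-up = 32+16 = 48
Expected project duration μ = 48 weeks. Critical path: Run assay → Data extraction → Replicate run → Write-up.

Variance along critical path = 7.111 + 4.000 + 1.778 + 5.444 = 18.333; σ = √18.333 = 4.282 weeks.
Z = (52 − 48) / 4.282 = 0.934
P(T ≤ 52) = Φ(0.934) ≈ 0.825

0.825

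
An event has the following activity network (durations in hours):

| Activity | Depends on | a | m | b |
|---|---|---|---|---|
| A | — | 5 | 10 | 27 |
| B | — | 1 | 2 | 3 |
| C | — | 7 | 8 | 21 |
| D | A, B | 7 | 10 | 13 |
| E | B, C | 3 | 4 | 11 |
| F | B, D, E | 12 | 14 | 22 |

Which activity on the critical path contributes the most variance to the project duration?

te_A = (5 + 4·10 + 27)/6 = 72/6 = 12; σ²_A = ((27−5)/6)² = 13.444
te_B = (1 + 4·2 + 3)/6 = 12/6 = 2; σ²_B = ((3−1)/6)² = 0.111
te_C = (7 + 4·8 + 21)/6 = 60/6 = 10; σ²_C = ((21−7)/6)² = 5.444
te_D = (7 + 4·10 + 13)/6 = 60/6 = 10; σ²_D = ((13−7)/6)² = 1.000
te_E = (3 + 4·4 + 11)/6 = 30/6 = 5; σ²_E = ((11−3)/6)² = 1.778
te_F = (12 + 4·14 + 22)/6 = 90/6 = 15; σ²_F = ((22−12)/6)² = 2.778

Forward pass:
ES_A = 0; EF_A = 12
ES_B = 0; EF_B = 2
ES_C = 0; EF_C = 10
ES_D = max(EF_A=12, EF_B=2) = 12; EF_D = 12+10 = 22
ES_E = max(EF_B=2, EF_C=10) = 10; EF_E = 10+5 = 15
ES_F = max(EF_B=2, EF_D=22, EF_E=15) = 22; EF_F = 22+15 = 37
Expected project duration μ = 37 hours. Critical path: A → D → F.

Variances on critical path: σ²_A=13.444, σ²_D=1.000, σ²_F=2.778.
Largest is σ²_A = 13.444.

A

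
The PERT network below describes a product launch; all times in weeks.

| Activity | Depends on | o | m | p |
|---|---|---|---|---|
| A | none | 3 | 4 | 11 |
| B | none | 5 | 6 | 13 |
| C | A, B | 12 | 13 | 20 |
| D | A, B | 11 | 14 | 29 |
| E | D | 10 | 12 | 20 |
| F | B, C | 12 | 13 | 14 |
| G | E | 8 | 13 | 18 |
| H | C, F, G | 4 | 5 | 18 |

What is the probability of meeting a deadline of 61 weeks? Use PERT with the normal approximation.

0.858

te_A = (3 + 4·4 + 11)/6 = 30/6 = 5; σ²_A = ((11−3)/6)² = 1.778
te_B = (5 + 4·6 + 13)/6 = 42/6 = 7; σ²_B = ((13−5)/6)² = 1.778
te_C = (12 + 4·13 + 20)/6 = 84/6 = 14; σ²_C = ((20−12)/6)² = 1.778
te_D = (11 + 4·14 + 29)/6 = 96/6 = 16; σ²_D = ((29−11)/6)² = 9.000
te_E = (10 + 4·12 + 20)/6 = 78/6 = 13; σ²_E = ((20−10)/6)² = 2.778
te_F = (12 + 4·13 + 14)/6 = 78/6 = 13; σ²_F = ((14−12)/6)² = 0.111
te_G = (8 + 4·13 + 18)/6 = 78/6 = 13; σ²_G = ((18−8)/6)² = 2.778
te_H = (4 + 4·5 + 18)/6 = 42/6 = 7; σ²_H = ((18−4)/6)² = 5.444

Forward pass:
ES_A = 0; EF_A = 5
ES_B = 0; EF_B = 7
ES_C = max(EF_A=5, EF_B=7) = 7; EF_C = 7+14 = 21
ES_D = max(EF_A=5, EF_B=7) = 7; EF_D = 7+16 = 23
ES_E = 23; EF_E = 23+13 = 36
ES_F = max(EF_B=7, EF_C=21) = 21; EF_F = 21+13 = 34
ES_G = 36; EF_G = 36+13 = 49
ES_H = max(EF_C=21, EF_F=34, EF_G=49) = 49; EF_H = 49+7 = 56
Expected project duration μ = 56 weeks. Critical path: B → D → E → G → H.

Variance along critical path = 1.778 + 9.000 + 2.778 + 2.778 + 5.444 = 21.778; σ = √21.778 = 4.667 weeks.
Z = (61 − 56) / 4.667 = 1.071
P(T ≤ 61) = Φ(1.071) ≈ 0.858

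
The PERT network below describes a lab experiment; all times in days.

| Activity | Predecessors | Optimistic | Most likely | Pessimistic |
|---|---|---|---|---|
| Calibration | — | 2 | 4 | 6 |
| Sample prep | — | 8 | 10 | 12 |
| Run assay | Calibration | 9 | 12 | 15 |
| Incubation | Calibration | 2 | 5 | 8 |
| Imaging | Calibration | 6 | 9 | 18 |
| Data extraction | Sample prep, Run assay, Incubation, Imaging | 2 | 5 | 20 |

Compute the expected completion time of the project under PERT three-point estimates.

te_Calibration = (2 + 4·4 + 6)/6 = 24/6 = 4
te_Sample prep = (8 + 4·10 + 12)/6 = 60/6 = 10
te_Run assay = (9 + 4·12 + 15)/6 = 72/6 = 12
te_Incubation = (2 + 4·5 + 8)/6 = 30/6 = 5
te_Imaging = (6 + 4·9 + 18)/6 = 60/6 = 10
te_Data extraction = (2 + 4·5 + 20)/6 = 42/6 = 7

Forward pass:
ES_Calibration = 0; EF_Calibration = 4
ES_Sample prep = 0; EF_Sample prep = 10
ES_Run assay = 4; EF_Run assay = 4+12 = 16
ES_Incubation = 4; EF_Incubation = 4+5 = 9
ES_Imaging = 4; EF_Imaging = 4+10 = 14
ES_Data extraction = max(EF_Sample prep=10, EF_Run assay=16, EF_Incubation=9, EF_Imaging=14) = 16; EF_Data extraction = 16+7 = 23
Expected project duration μ = 23 days. Critical path: Calibration → Run assay → Data extraction.

23 days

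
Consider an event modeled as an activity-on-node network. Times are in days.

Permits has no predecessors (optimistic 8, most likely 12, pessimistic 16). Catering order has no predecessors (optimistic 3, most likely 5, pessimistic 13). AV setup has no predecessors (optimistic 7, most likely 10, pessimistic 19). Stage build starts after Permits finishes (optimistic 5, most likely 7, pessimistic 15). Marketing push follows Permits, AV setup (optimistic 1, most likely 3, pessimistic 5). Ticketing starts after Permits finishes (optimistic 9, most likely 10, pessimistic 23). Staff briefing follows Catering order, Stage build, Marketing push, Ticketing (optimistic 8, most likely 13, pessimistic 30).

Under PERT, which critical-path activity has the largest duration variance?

Staff briefing

te_Permits = (8 + 4·12 + 16)/6 = 72/6 = 12; σ²_Permits = ((16−8)/6)² = 1.778
te_Catering order = (3 + 4·5 + 13)/6 = 36/6 = 6; σ²_Catering order = ((13−3)/6)² = 2.778
te_AV setup = (7 + 4·10 + 19)/6 = 66/6 = 11; σ²_AV setup = ((19−7)/6)² = 4.000
te_Stage build = (5 + 4·7 + 15)/6 = 48/6 = 8; σ²_Stage build = ((15−5)/6)² = 2.778
te_Marketing push = (1 + 4·3 + 5)/6 = 18/6 = 3; σ²_Marketing push = ((5−1)/6)² = 0.444
te_Ticketing = (9 + 4·10 + 23)/6 = 72/6 = 12; σ²_Ticketing = ((23−9)/6)² = 5.444
te_Staff briefing = (8 + 4·13 + 30)/6 = 90/6 = 15; σ²_Staff briefing = ((30−8)/6)² = 13.444

Forward pass:
ES_Permits = 0; EF_Permits = 12
ES_Catering order = 0; EF_Catering order = 6
ES_AV setup = 0; EF_AV setup = 11
ES_Stage build = 12; EF_Stage build = 12+8 = 20
ES_Marketing push = max(EF_Permits=12, EF_AV setup=11) = 12; EF_Marketing push = 12+3 = 15
ES_Ticketing = 12; EF_Ticketing = 12+12 = 24
ES_Staff briefing = max(EF_Catering order=6, EF_Stage build=20, EF_Marketing push=15, EF_Ticketing=24) = 24; EF_Staff briefing = 24+15 = 39
Expected project duration μ = 39 days. Critical path: Permits → Ticketing → Staff briefing.

Variances on critical path: σ²_Permits=1.778, σ²_Ticketing=5.444, σ²_Staff briefing=13.444.
Largest is σ²_Staff briefing = 13.444.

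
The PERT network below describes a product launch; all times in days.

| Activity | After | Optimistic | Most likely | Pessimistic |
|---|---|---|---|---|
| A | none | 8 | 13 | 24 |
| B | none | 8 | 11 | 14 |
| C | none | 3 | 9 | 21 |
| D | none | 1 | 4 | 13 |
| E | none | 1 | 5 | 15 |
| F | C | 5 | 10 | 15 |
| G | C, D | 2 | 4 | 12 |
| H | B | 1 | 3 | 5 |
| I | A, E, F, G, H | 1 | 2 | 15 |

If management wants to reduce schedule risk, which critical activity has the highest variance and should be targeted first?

C

te_A = (8 + 4·13 + 24)/6 = 84/6 = 14; σ²_A = ((24−8)/6)² = 7.111
te_B = (8 + 4·11 + 14)/6 = 66/6 = 11; σ²_B = ((14−8)/6)² = 1.000
te_C = (3 + 4·9 + 21)/6 = 60/6 = 10; σ²_C = ((21−3)/6)² = 9.000
te_D = (1 + 4·4 + 13)/6 = 30/6 = 5; σ²_D = ((13−1)/6)² = 4.000
te_E = (1 + 4·5 + 15)/6 = 36/6 = 6; σ²_E = ((15−1)/6)² = 5.444
te_F = (5 + 4·10 + 15)/6 = 60/6 = 10; σ²_F = ((15−5)/6)² = 2.778
te_G = (2 + 4·4 + 12)/6 = 30/6 = 5; σ²_G = ((12−2)/6)² = 2.778
te_H = (1 + 4·3 + 5)/6 = 18/6 = 3; σ²_H = ((5−1)/6)² = 0.444
te_I = (1 + 4·2 + 15)/6 = 24/6 = 4; σ²_I = ((15−1)/6)² = 5.444

Forward pass:
ES_A = 0; EF_A = 14
ES_B = 0; EF_B = 11
ES_C = 0; EF_C = 10
ES_D = 0; EF_D = 5
ES_E = 0; EF_E = 6
ES_F = 10; EF_F = 10+10 = 20
ES_G = max(EF_C=10, EF_D=5) = 10; EF_G = 10+5 = 15
ES_H = 11; EF_H = 11+3 = 14
ES_I = max(EF_A=14, EF_E=6, EF_F=20, EF_G=15, EF_H=14) = 20; EF_I = 20+4 = 24
Expected project duration μ = 24 days. Critical path: C → F → I.

Variances on critical path: σ²_C=9.000, σ²_F=2.778, σ²_I=5.444.
Largest is σ²_C = 9.000.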